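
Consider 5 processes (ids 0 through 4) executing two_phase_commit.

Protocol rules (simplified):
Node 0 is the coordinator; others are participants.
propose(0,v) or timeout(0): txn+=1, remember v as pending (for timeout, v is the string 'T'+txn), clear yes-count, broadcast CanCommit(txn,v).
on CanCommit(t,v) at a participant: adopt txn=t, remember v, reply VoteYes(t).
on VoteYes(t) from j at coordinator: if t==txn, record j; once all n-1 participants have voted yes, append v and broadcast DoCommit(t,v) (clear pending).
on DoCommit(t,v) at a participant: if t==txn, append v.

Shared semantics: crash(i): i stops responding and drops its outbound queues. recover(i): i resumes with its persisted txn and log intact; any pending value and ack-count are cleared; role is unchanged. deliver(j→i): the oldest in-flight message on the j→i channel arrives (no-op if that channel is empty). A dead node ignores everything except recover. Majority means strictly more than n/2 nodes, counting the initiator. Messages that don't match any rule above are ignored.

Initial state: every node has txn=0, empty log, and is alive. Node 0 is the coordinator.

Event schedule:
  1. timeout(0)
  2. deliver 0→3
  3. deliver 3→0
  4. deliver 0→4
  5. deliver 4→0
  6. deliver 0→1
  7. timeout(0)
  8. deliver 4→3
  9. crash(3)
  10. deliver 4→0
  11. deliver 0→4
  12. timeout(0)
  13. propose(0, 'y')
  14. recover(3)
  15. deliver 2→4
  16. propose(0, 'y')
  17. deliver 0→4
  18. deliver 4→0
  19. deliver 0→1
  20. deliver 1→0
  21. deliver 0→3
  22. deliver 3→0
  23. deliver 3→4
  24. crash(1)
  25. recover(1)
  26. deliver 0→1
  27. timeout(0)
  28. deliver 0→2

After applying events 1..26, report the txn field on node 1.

1. timeout(0):  <0:coor t1 ->
2. deliver 0→3:  <3:part t1 ->
3. deliver 3→0:  nop
4. deliver 0→4:  <4:part t1 ->
5. deliver 4→0:  nop
6. deliver 0→1:  <1:part t1 ->
7. timeout(0):  <0:coor t2 ->
8. deliver 4→3:  nop
9. crash(3):  <3:✗part t1 ->
10. deliver 4→0:  nop
11. deliver 0→4:  <4:part t2 ->
12. timeout(0):  <0:coor t3 ->
13. propose(0,'y'):  <0:coor t4 ->
14. recover(3):  <3:part t1 ->
15. deliver 2→4:  nop
16. propose(0,'y'):  <0:coor t5 ->
17. deliver 0→4:  <4:part t3 ->
18. deliver 4→0:  nop
19. deliver 0→1:  <1:part t2 ->
20. deliver 1→0:  nop
21. deliver 0→3:  <3:part t2 ->
22. deliver 3→0:  nop
23. deliver 3→4:  nop
24. crash(1):  <1:✗part t2 ->
25. recover(1):  <1:part t2 ->
26. deliver 0→1:  <1:part t3 ->

3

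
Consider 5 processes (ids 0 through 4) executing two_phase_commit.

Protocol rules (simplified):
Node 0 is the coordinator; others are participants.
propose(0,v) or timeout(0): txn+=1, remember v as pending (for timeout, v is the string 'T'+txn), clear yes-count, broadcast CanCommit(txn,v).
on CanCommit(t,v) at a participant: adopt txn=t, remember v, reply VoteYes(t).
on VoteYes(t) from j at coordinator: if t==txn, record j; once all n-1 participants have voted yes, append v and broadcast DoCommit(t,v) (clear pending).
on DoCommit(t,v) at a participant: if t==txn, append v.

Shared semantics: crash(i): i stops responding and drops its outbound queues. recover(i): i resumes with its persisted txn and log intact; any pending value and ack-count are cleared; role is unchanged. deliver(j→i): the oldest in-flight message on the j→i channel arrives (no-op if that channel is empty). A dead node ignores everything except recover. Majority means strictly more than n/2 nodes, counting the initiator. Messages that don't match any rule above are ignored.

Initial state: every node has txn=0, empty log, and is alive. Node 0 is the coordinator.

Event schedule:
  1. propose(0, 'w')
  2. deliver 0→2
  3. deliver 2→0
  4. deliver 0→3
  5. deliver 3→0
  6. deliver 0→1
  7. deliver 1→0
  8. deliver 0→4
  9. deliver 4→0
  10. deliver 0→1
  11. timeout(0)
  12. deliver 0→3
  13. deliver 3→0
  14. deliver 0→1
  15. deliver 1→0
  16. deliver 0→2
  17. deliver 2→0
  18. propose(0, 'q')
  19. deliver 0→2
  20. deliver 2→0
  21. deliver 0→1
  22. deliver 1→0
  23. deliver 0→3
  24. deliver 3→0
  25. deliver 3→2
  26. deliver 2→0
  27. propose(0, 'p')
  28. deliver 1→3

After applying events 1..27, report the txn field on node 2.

2

[1] propose(0,'w') → N0(coor t1 [-])
[2] deliver 0→2 → N2(part t1 [-])
[3] deliver 2→0 → ∅
[4] deliver 0→3 → N3(part t1 [-])
[5] deliver 3→0 → ∅
[6] deliver 0→1 → N1(part t1 [-])
[7] deliver 1→0 → ∅
[8] deliver 0→4 → N4(part t1 [-])
[9] deliver 4→0 → N0(coor t1 [w])
[10] deliver 0→1 → N1(part t1 [w])
[11] timeout(0) → N0(coor t2 [w])
[12] deliver 0→3 → N3(part t1 [w])
[13] deliver 3→0 → ∅
[14] deliver 0→1 → N1(part t2 [w])
[15] deliver 1→0 → ∅
[16] deliver 0→2 → N2(part t1 [w])
[17] deliver 2→0 → ∅
[18] propose(0,'q') → N0(coor t3 [w])
[19] deliver 0→2 → N2(part t2 [w])
[20] deliver 2→0 → ∅
[21] deliver 0→1 → N1(part t3 [w])
[22] deliver 1→0 → ∅
[23] deliver 0→3 → N3(part t2 [w])
[24] deliver 3→0 → ∅
[25] deliver 3→2 → ∅
[26] deliver 2→0 → ∅
[27] propose(0,'p') → N0(coor t4 [w])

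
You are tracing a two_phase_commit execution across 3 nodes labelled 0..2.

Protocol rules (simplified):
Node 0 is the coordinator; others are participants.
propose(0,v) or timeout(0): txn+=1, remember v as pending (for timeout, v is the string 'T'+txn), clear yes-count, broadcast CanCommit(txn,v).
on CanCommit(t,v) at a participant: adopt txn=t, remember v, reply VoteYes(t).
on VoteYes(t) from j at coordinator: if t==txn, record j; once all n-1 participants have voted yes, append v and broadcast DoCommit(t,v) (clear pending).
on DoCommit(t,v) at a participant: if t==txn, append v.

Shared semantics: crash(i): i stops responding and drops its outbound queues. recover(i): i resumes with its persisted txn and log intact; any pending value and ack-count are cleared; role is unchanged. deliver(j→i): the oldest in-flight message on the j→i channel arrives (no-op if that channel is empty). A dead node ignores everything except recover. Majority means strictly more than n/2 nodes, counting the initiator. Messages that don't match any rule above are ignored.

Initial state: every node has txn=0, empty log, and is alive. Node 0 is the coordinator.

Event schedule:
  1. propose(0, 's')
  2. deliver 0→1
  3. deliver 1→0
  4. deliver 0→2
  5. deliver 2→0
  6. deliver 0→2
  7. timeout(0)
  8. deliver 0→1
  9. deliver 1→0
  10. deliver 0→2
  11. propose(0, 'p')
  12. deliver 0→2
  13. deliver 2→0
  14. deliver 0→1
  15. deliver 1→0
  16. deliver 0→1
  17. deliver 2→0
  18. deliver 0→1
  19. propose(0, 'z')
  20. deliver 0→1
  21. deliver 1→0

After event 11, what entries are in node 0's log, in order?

e1 propose(0,'s'): 0[coor,t=1,-]
e2 deliver 0→1: 1[part,t=1,-]
e3 deliver 1→0: ·
e4 deliver 0→2: 2[part,t=1,-]
e5 deliver 2→0: 0[coor,t=1,s]
e6 deliver 0→2: 2[part,t=1,s]
e7 timeout(0): 0[coor,t=2,s]
e8 deliver 0→1: 1[part,t=1,s]
e9 deliver 1→0: ·
e10 deliver 0→2: 2[part,t=2,s]
e11 propose(0,'p'): 0[coor,t=3,s]

s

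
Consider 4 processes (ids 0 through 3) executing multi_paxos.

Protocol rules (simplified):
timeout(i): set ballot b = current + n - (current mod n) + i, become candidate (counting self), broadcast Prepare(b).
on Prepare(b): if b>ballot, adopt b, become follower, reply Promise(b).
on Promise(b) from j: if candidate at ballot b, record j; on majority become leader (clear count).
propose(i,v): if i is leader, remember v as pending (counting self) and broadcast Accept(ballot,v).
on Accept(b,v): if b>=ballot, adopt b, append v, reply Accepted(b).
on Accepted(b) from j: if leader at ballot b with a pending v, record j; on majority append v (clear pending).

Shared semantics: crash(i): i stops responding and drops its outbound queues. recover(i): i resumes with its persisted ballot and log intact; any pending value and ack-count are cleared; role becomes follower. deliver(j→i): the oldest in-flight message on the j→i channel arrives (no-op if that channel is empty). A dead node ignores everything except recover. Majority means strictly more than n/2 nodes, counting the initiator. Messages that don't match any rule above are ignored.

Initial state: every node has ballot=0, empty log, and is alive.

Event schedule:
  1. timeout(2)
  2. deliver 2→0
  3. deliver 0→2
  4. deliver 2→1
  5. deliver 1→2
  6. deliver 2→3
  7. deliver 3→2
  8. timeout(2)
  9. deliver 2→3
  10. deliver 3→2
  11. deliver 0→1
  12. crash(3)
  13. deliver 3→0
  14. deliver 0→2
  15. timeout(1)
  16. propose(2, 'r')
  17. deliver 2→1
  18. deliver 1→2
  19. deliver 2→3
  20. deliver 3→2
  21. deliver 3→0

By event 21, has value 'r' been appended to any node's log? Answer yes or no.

no

step 1 timeout(2): 2={cand,b=6,log=-}
step 2 deliver 2→0: 0={foll,b=6,log=-}
step 3 deliver 0→2: —
step 4 deliver 2→1: 1={foll,b=6,log=-}
step 5 deliver 1→2: 2={lead,b=6,log=-}
step 6 deliver 2→3: 3={foll,b=6,log=-}
step 7 deliver 3→2: —
step 8 timeout(2): 2={cand,b=10,log=-}
step 9 deliver 2→3: 3={foll,b=10,log=-}
step 10 deliver 3→2: —
step 11 deliver 0→1: —
step 12 crash(3): 3={✗foll,b=10,log=-}
step 13 deliver 3→0: —
step 14 deliver 0→2: —
step 15 timeout(1): 1={cand,b=9,log=-}
step 16 propose(2,'r'): —
step 17 deliver 2→1: 1={foll,b=10,log=-}
step 18 deliver 1→2: —
step 19 deliver 2→3: —
step 20 deliver 3→2: —
step 21 deliver 3→0: —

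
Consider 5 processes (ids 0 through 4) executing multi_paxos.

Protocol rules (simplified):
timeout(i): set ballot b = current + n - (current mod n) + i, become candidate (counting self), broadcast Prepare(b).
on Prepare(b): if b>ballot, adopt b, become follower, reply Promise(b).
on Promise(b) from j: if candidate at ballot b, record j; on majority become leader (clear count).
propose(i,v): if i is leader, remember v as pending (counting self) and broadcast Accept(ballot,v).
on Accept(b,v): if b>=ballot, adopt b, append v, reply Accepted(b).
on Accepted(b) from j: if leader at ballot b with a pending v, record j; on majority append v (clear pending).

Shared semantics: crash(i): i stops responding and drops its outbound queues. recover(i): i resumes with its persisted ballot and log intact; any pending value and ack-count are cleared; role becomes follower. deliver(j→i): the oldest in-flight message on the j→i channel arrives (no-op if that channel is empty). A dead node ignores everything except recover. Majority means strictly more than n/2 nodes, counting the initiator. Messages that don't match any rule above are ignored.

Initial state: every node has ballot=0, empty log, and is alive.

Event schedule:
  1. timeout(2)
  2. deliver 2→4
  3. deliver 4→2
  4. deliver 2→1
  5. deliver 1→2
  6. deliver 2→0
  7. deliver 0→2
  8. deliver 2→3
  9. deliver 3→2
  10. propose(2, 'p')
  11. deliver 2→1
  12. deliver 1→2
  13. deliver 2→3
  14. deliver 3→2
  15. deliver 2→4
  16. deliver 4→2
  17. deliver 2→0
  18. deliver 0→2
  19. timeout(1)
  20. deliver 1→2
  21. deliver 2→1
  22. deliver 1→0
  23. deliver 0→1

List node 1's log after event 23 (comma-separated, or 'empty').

e1 timeout(2): 2[cand,b=7,-]
e2 deliver 2→4: 4[foll,b=7,-]
e3 deliver 4→2: ·
e4 deliver 2→1: 1[foll,b=7,-]
e5 deliver 1→2: 2[lead,b=7,-]
e6 deliver 2→0: 0[foll,b=7,-]
e7 deliver 0→2: ·
e8 deliver 2→3: 3[foll,b=7,-]
e9 deliver 3→2: ·
e10 propose(2,'p'): ·
e11 deliver 2→1: 1[foll,b=7,p]
e12 deliver 1→2: ·
e13 deliver 2→3: 3[foll,b=7,p]
e14 deliver 3→2: 2[lead,b=7,p]
e15 deliver 2→4: 4[foll,b=7,p]
e16 deliver 4→2: ·
e17 deliver 2→0: 0[foll,b=7,p]
e18 deliver 0→2: ·
e19 timeout(1): 1[cand,b=11,p]
e20 deliver 1→2: 2[foll,b=11,p]
e21 deliver 2→1: ·
e22 deliver 1→0: 0[foll,b=11,p]
e23 deliver 0→1: 1[lead,b=11,p]

p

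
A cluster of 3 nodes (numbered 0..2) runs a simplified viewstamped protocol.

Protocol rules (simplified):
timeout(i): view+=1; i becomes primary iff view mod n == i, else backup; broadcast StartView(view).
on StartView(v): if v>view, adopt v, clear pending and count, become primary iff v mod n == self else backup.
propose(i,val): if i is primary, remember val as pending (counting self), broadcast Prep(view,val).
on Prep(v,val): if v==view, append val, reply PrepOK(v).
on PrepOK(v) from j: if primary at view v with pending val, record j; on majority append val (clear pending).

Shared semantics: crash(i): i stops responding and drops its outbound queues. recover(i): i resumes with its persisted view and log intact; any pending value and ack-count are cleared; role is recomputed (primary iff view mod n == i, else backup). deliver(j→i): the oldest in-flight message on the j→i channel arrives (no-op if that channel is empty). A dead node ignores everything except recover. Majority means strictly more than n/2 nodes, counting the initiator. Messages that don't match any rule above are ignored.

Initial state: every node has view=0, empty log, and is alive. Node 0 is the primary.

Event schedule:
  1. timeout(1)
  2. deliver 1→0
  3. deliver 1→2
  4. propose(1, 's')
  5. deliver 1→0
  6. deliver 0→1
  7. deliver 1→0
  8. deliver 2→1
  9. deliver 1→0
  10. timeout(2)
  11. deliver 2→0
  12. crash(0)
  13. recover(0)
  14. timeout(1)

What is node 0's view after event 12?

2

[1] timeout(1) → N1(prim v1 [-])
[2] deliver 1→0 → N0(back v1 [-])
[3] deliver 1→2 → N2(back v1 [-])
[4] propose(1,'s') → ∅
[5] deliver 1→0 → N0(back v1 [s])
[6] deliver 0→1 → N1(prim v1 [s])
[7] deliver 1→0 → ∅
[8] deliver 2→1 → ∅
[9] deliver 1→0 → ∅
[10] timeout(2) → N2(prim v2 [-])
[11] deliver 2→0 → N0(back v2 [s])
[12] crash(0) → N0(✗back v2 [s])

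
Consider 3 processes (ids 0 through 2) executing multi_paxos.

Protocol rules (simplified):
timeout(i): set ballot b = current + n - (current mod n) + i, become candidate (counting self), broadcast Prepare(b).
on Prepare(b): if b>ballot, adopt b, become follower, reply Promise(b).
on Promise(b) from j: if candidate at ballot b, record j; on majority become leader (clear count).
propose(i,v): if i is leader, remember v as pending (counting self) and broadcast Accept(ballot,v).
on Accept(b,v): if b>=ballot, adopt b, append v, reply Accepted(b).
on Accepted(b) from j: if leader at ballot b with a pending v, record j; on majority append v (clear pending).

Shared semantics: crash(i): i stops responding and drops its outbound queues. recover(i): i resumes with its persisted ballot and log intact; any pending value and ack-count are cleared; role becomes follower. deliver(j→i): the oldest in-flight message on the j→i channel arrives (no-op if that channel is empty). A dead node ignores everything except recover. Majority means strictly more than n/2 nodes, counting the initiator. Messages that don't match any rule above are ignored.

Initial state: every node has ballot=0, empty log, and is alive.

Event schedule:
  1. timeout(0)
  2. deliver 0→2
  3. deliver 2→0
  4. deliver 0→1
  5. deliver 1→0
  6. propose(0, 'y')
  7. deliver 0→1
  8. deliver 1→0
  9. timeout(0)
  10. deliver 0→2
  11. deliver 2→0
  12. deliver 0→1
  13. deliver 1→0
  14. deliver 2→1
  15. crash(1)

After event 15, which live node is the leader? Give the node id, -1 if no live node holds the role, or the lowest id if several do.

step 1 timeout(0): 0={cand,b=3,log=-}
step 2 deliver 0→2: 2={foll,b=3,log=-}
step 3 deliver 2→0: 0={lead,b=3,log=-}
step 4 deliver 0→1: 1={foll,b=3,log=-}
step 5 deliver 1→0: —
step 6 propose(0,'y'): —
step 7 deliver 0→1: 1={foll,b=3,log=y}
step 8 deliver 1→0: 0={lead,b=3,log=y}
step 9 timeout(0): 0={cand,b=6,log=y}
step 10 deliver 0→2: 2={foll,b=3,log=y}
step 11 deliver 2→0: —
step 12 deliver 0→1: 1={foll,b=6,log=y}
step 13 deliver 1→0: 0={lead,b=6,log=y}
step 14 deliver 2→1: —
step 15 crash(1): 1={✗foll,b=6,log=y}

0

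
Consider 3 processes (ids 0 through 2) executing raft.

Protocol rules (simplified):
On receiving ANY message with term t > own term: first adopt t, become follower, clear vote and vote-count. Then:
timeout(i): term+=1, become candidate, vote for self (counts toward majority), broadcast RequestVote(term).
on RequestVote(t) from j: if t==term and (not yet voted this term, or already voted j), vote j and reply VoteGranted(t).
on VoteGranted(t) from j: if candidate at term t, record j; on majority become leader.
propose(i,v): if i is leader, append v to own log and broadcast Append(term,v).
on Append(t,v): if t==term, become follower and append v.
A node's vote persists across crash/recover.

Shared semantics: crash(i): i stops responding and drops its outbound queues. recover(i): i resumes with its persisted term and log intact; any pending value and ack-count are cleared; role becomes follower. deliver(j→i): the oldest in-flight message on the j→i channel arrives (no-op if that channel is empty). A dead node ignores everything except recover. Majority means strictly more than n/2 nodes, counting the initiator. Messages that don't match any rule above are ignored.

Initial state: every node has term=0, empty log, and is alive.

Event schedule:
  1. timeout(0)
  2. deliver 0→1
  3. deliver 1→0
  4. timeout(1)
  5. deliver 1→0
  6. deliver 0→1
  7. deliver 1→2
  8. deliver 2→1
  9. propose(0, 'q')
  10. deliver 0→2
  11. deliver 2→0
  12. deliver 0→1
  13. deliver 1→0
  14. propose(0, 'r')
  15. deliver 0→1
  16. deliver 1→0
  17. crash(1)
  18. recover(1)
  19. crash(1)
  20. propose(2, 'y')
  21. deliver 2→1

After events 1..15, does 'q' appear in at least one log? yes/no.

no

[1] timeout(0) → N0(cand t1 [-])
[2] deliver 0→1 → N1(foll t1 [-])
[3] deliver 1→0 → N0(lead t1 [-])
[4] timeout(1) → N1(cand t2 [-])
[5] deliver 1→0 → N0(foll t2 [-])
[6] deliver 0→1 → N1(lead t2 [-])
[7] deliver 1→2 → N2(foll t2 [-])
[8] deliver 2→1 → ∅
[9] propose(0,'q') → ∅
[10] deliver 0→2 → ∅
[11] deliver 2→0 → ∅
[12] deliver 0→1 → ∅
[13] deliver 1→0 → ∅
[14] propose(0,'r') → ∅
[15] deliver 0→1 → ∅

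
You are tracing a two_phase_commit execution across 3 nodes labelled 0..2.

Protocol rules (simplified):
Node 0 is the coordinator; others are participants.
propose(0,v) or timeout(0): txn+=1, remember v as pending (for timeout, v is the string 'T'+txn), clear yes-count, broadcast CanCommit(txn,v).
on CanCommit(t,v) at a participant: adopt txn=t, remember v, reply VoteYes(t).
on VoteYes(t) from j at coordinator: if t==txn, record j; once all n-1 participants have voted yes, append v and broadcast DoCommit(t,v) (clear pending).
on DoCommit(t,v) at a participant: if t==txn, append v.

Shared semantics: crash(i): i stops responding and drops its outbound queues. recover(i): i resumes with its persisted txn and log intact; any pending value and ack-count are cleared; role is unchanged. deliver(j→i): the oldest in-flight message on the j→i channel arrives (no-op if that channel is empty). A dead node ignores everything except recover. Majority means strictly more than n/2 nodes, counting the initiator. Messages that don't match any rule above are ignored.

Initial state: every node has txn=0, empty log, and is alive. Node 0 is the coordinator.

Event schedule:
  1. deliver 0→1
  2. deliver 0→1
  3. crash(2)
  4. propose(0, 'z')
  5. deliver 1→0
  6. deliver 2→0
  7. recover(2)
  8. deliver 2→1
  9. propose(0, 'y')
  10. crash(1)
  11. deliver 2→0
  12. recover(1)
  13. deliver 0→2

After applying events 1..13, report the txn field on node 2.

step 1 deliver 0→1: —
step 2 deliver 0→1: —
step 3 crash(2): 2={✗part,t=0,log=-}
step 4 propose(0,'z'): 0={coor,t=1,log=-}
step 5 deliver 1→0: —
step 6 deliver 2→0: —
step 7 recover(2): 2={part,t=0,log=-}
step 8 deliver 2→1: —
step 9 propose(0,'y'): 0={coor,t=2,log=-}
step 10 crash(1): 1={✗part,t=0,log=-}
step 11 deliver 2→0: —
step 12 recover(1): 1={part,t=0,log=-}
step 13 deliver 0→2: 2={part,t=1,log=-}

1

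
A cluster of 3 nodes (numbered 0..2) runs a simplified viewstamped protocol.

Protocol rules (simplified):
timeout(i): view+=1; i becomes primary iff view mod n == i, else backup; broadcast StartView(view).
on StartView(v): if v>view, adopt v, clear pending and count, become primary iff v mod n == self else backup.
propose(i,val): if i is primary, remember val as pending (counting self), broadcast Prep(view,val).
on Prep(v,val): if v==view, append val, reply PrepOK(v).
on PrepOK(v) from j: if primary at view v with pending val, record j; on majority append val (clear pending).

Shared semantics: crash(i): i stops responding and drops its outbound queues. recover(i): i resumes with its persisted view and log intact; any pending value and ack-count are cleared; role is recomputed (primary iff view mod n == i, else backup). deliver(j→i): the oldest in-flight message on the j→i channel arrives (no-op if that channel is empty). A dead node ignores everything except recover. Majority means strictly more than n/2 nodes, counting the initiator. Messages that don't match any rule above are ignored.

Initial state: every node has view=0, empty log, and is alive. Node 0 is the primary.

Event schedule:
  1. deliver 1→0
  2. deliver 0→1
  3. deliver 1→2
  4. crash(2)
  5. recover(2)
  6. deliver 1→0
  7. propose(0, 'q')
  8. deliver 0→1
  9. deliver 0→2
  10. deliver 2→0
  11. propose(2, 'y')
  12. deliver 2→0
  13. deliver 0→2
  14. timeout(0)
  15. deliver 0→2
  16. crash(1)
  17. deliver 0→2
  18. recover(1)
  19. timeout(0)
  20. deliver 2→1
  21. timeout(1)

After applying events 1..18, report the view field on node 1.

step 1 deliver 1→0: —
step 2 deliver 0→1: —
step 3 deliver 1→2: —
step 4 crash(2): 2={✗back,v=0,log=-}
step 5 recover(2): 2={back,v=0,log=-}
step 6 deliver 1→0: —
step 7 propose(0,'q'): —
step 8 deliver 0→1: 1={back,v=0,log=q}
step 9 deliver 0→2: 2={back,v=0,log=q}
step 10 deliver 2→0: 0={prim,v=0,log=q}
step 11 propose(2,'y'): —
step 12 deliver 2→0: —
step 13 deliver 0→2: —
step 14 timeout(0): 0={back,v=1,log=q}
step 15 deliver 0→2: 2={back,v=1,log=q}
step 16 crash(1): 1={✗back,v=0,log=q}
step 17 deliver 0→2: —
step 18 recover(1): 1={back,v=0,log=q}

0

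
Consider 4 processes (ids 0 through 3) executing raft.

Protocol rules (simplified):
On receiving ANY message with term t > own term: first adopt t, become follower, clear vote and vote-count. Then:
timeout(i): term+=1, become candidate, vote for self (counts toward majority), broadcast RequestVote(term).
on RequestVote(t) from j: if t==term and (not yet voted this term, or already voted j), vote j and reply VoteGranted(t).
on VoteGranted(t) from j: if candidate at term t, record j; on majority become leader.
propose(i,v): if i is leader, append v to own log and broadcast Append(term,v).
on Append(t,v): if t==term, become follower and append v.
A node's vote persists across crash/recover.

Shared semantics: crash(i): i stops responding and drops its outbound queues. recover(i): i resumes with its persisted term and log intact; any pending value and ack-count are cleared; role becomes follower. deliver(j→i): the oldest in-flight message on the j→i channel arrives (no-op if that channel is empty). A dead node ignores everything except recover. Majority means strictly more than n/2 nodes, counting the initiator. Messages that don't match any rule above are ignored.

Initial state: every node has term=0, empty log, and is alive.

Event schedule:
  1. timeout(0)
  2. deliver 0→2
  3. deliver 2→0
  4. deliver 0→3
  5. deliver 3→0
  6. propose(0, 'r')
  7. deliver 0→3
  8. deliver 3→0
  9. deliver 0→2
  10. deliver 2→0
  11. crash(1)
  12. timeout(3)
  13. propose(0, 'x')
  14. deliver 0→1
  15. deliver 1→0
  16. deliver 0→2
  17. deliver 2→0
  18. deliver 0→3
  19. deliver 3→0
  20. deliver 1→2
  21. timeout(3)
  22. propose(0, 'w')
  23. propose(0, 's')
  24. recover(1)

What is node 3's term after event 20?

after 1 — timeout(0): n0:cand/t1/[-]
after 2 — deliver 0→2: n2:foll/t1/[-]
after 3 — deliver 2→0: ·
after 4 — deliver 0→3: n3:foll/t1/[-]
after 5 — deliver 3→0: n0:lead/t1/[-]
after 6 — propose(0,'r'): n0:lead/t1/[r]
after 7 — deliver 0→3: n3:foll/t1/[r]
after 8 — deliver 3→0: ·
after 9 — deliver 0→2: n2:foll/t1/[r]
after 10 — deliver 2→0: ·
after 11 — crash(1): n1:✗foll/t0/[-]
after 12 — timeout(3): n3:cand/t2/[r]
after 13 — propose(0,'x'): n0:lead/t1/[r,x]
after 14 — deliver 0→1: ·
after 15 — deliver 1→0: ·
after 16 — deliver 0→2: n2:foll/t1/[r,x]
after 17 — deliver 2→0: ·
after 18 — deliver 0→3: ·
after 19 — deliver 3→0: n0:foll/t2/[r,x]
after 20 — deliver 1→2: ·

2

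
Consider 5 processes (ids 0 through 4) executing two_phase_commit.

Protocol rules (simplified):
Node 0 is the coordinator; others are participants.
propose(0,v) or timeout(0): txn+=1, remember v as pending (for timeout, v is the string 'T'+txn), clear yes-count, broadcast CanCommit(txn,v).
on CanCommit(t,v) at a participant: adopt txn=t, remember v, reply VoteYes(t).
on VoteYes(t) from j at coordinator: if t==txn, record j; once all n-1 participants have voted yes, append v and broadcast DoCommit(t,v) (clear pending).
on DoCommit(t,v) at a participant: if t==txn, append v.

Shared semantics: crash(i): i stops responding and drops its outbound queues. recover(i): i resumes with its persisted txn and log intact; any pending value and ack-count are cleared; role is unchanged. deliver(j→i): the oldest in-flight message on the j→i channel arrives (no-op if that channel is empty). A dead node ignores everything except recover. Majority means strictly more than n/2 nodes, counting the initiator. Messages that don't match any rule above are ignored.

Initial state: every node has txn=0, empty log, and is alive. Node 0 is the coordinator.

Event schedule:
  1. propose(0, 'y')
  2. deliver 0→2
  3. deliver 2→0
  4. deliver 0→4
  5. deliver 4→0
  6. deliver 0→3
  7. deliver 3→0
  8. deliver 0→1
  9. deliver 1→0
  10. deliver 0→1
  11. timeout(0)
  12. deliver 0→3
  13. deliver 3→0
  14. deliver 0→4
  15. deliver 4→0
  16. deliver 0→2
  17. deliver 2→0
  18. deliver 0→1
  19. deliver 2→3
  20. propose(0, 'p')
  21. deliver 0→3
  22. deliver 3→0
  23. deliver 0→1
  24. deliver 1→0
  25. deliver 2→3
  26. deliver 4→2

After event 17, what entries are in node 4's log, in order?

step 1 propose(0,'y'): 0={coor,t=1,log=-}
step 2 deliver 0→2: 2={part,t=1,log=-}
step 3 deliver 2→0: —
step 4 deliver 0→4: 4={part,t=1,log=-}
step 5 deliver 4→0: —
step 6 deliver 0→3: 3={part,t=1,log=-}
step 7 deliver 3→0: —
step 8 deliver 0→1: 1={part,t=1,log=-}
step 9 deliver 1→0: 0={coor,t=1,log=y}
step 10 deliver 0→1: 1={part,t=1,log=y}
step 11 timeout(0): 0={coor,t=2,log=y}
step 12 deliver 0→3: 3={part,t=1,log=y}
step 13 deliver 3→0: —
step 14 deliver 0→4: 4={part,t=1,log=y}
step 15 deliver 4→0: —
step 16 deliver 0→2: 2={part,t=1,log=y}
step 17 deliver 2→0: —

y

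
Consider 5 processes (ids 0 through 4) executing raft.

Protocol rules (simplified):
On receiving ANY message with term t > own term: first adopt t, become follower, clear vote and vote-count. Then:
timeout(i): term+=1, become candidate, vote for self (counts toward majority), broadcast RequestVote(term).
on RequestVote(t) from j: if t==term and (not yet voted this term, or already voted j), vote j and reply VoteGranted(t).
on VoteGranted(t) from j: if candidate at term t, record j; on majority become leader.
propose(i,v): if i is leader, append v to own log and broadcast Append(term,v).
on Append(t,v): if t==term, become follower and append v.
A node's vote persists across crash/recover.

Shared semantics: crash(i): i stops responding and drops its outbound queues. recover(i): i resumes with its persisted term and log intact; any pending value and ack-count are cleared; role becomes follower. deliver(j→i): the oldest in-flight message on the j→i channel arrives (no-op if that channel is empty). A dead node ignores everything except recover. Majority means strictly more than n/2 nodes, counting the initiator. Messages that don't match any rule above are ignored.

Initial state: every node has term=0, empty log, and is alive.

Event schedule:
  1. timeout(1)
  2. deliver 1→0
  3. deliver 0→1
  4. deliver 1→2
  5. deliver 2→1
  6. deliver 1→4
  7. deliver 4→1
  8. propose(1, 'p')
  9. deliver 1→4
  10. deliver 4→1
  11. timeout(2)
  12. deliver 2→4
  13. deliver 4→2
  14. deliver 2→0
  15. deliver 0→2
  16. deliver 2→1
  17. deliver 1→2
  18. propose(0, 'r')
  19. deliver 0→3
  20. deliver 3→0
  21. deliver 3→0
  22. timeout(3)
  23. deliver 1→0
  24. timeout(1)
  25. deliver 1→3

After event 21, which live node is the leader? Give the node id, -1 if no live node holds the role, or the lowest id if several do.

2

after 1 — timeout(1): n1:cand/t1/[-]
after 2 — deliver 1→0: n0:foll/t1/[-]
after 3 — deliver 0→1: ·
after 4 — deliver 1→2: n2:foll/t1/[-]
after 5 — deliver 2→1: n1:lead/t1/[-]
after 6 — deliver 1→4: n4:foll/t1/[-]
after 7 — deliver 4→1: ·
after 8 — propose(1,'p'): n1:lead/t1/[p]
after 9 — deliver 1→4: n4:foll/t1/[p]
after 10 — deliver 4→1: ·
after 11 — timeout(2): n2:cand/t2/[-]
after 12 — deliver 2→4: n4:foll/t2/[p]
after 13 — deliver 4→2: ·
after 14 — deliver 2→0: n0:foll/t2/[-]
after 15 — deliver 0→2: n2:lead/t2/[-]
after 16 — deliver 2→1: n1:foll/t2/[p]
after 17 — deliver 1→2: ·
after 18 — propose(0,'r'): ·
after 19 — deliver 0→3: ·
after 20 — deliver 3→0: ·
after 21 — deliver 3→0: ·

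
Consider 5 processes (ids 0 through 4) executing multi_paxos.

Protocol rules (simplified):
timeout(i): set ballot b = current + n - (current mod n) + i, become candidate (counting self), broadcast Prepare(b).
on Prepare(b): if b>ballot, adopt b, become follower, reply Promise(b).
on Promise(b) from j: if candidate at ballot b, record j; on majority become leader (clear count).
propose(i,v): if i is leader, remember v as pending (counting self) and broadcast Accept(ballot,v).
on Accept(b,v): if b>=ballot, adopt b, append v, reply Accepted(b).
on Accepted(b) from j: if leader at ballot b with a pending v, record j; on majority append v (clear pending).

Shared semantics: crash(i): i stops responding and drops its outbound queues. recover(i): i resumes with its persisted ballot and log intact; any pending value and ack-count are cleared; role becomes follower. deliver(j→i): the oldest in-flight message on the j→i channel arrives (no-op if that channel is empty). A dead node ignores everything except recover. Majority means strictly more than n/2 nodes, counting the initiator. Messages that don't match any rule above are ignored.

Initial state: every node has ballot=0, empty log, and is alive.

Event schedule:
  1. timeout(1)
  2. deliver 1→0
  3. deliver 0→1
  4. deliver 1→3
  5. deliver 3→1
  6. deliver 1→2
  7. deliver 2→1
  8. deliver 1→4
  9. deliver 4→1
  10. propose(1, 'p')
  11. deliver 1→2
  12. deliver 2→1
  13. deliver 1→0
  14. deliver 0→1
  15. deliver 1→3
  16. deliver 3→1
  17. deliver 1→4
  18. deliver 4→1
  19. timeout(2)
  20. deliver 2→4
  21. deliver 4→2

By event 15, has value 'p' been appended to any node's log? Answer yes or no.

after 1 — timeout(1): n1:cand/b6/[-]
after 2 — deliver 1→0: n0:foll/b6/[-]
after 3 — deliver 0→1: ·
after 4 — deliver 1→3: n3:foll/b6/[-]
after 5 — deliver 3→1: n1:lead/b6/[-]
after 6 — deliver 1→2: n2:foll/b6/[-]
after 7 — deliver 2→1: ·
after 8 — deliver 1→4: n4:foll/b6/[-]
after 9 — deliver 4→1: ·
after 10 — propose(1,'p'): ·
after 11 — deliver 1→2: n2:foll/b6/[p]
after 12 — deliver 2→1: ·
after 13 — deliver 1→0: n0:foll/b6/[p]
after 14 — deliver 0→1: n1:lead/b6/[p]
after 15 — deliver 1→3: n3:foll/b6/[p]

yes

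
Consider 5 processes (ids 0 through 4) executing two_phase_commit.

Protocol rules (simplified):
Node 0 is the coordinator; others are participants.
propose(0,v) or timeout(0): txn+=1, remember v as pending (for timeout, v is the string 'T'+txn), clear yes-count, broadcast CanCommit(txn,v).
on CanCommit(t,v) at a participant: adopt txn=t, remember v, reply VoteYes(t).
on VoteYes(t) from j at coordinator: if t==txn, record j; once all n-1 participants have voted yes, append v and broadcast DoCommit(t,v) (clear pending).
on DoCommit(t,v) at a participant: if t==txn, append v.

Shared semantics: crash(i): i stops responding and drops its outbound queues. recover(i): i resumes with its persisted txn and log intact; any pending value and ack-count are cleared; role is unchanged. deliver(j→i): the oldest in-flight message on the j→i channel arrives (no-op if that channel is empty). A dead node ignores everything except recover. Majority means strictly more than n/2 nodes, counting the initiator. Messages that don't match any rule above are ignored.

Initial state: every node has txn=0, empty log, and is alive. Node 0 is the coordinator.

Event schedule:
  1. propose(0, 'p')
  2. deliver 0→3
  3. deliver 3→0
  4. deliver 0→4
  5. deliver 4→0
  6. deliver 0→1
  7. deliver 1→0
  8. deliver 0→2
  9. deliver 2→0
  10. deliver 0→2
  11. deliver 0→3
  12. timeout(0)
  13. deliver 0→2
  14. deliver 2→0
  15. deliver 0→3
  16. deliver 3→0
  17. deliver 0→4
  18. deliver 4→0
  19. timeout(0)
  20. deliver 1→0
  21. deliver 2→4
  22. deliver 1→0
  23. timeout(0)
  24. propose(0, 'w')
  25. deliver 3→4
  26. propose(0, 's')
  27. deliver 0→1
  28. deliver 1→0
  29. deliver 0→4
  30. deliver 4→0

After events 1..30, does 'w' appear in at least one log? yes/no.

no

[1] propose(0,'p') → N0(coor t1 [-])
[2] deliver 0→3 → N3(part t1 [-])
[3] deliver 3→0 → ∅
[4] deliver 0→4 → N4(part t1 [-])
[5] deliver 4→0 → ∅
[6] deliver 0→1 → N1(part t1 [-])
[7] deliver 1→0 → ∅
[8] deliver 0→2 → N2(part t1 [-])
[9] deliver 2→0 → N0(coor t1 [p])
[10] deliver 0→2 → N2(part t1 [p])
[11] deliver 0→3 → N3(part t1 [p])
[12] timeout(0) → N0(coor t2 [p])
[13] deliver 0→2 → N2(part t2 [p])
[14] deliver 2→0 → ∅
[15] deliver 0→3 → N3(part t2 [p])
[16] deliver 3→0 → ∅
[17] deliver 0→4 → N4(part t1 [p])
[18] deliver 4→0 → ∅
[19] timeout(0) → N0(coor t3 [p])
[20] deliver 1→0 → ∅
[21] deliver 2→4 → ∅
[22] deliver 1→0 → ∅
[23] timeout(0) → N0(coor t4 [p])
[24] propose(0,'w') → N0(coor t5 [p])
[25] deliver 3→4 → ∅
[26] propose(0,'s') → N0(coor t6 [p])
[27] deliver 0→1 → N1(part t1 [p])
[28] deliver 1→0 → ∅
[29] deliver 0→4 → N4(part t2 [p])
[30] deliver 4→0 → ∅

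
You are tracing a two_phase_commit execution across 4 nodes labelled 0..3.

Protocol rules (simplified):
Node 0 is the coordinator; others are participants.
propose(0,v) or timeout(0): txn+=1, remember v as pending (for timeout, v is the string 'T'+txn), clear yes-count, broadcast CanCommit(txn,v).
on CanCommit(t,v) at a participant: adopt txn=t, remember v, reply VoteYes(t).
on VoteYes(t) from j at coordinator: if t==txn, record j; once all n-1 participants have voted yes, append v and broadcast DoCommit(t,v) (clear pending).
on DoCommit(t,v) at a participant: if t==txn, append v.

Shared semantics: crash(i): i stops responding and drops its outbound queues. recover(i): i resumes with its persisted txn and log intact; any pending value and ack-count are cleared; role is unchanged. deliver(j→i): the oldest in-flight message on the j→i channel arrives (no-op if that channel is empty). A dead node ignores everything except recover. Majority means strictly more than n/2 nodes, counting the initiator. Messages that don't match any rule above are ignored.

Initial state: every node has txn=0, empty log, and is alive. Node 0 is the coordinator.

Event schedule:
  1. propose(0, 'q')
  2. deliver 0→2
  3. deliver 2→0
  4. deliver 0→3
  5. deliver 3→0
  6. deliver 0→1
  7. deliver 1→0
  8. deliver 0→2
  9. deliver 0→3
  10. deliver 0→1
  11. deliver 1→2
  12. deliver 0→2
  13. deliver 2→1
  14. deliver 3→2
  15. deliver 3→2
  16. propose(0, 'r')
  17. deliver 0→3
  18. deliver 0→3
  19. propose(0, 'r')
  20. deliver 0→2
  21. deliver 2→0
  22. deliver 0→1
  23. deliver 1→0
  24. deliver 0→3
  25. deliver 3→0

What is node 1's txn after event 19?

1

step 1 propose(0,'q'): 0={coor,t=1,log=-}
step 2 deliver 0→2: 2={part,t=1,log=-}
step 3 deliver 2→0: —
step 4 deliver 0→3: 3={part,t=1,log=-}
step 5 deliver 3→0: —
step 6 deliver 0→1: 1={part,t=1,log=-}
step 7 deliver 1→0: 0={coor,t=1,log=q}
step 8 deliver 0→2: 2={part,t=1,log=q}
step 9 deliver 0→3: 3={part,t=1,log=q}
step 10 deliver 0→1: 1={part,t=1,log=q}
step 11 deliver 1→2: —
step 12 deliver 0→2: —
step 13 deliver 2→1: —
step 14 deliver 3→2: —
step 15 deliver 3→2: —
step 16 propose(0,'r'): 0={coor,t=2,log=q}
step 17 deliver 0→3: 3={part,t=2,log=q}
step 18 deliver 0→3: —
step 19 propose(0,'r'): 0={coor,t=3,log=q}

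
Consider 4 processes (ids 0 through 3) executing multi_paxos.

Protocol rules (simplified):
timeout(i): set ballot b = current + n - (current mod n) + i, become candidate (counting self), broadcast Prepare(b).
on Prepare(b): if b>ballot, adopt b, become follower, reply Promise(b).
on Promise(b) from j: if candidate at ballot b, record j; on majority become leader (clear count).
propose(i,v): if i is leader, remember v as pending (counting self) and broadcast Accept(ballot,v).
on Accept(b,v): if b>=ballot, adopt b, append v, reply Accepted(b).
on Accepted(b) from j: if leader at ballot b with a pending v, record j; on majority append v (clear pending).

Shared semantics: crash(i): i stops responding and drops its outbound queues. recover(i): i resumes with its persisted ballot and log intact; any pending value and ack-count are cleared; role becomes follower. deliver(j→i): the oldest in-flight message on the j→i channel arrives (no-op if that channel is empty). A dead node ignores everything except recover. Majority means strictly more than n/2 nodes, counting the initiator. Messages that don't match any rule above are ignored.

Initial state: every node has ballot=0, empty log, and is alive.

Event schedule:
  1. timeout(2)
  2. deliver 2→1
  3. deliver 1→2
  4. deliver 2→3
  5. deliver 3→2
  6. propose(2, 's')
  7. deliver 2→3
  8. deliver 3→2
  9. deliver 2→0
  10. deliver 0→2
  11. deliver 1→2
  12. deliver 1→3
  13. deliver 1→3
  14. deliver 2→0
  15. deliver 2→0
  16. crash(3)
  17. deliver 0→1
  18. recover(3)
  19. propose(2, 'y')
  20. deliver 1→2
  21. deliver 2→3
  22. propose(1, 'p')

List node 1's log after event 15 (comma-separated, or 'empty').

e1 timeout(2): 2[cand,b=6,-]
e2 deliver 2→1: 1[foll,b=6,-]
e3 deliver 1→2: ·
e4 deliver 2→3: 3[foll,b=6,-]
e5 deliver 3→2: 2[lead,b=6,-]
e6 propose(2,'s'): ·
e7 deliver 2→3: 3[foll,b=6,s]
e8 deliver 3→2: ·
e9 deliver 2→0: 0[foll,b=6,-]
e10 deliver 0→2: ·
e11 deliver 1→2: ·
e12 deliver 1→3: ·
e13 deliver 1→3: ·
e14 deliver 2→0: 0[foll,b=6,s]
e15 deliver 2→0: ·

empty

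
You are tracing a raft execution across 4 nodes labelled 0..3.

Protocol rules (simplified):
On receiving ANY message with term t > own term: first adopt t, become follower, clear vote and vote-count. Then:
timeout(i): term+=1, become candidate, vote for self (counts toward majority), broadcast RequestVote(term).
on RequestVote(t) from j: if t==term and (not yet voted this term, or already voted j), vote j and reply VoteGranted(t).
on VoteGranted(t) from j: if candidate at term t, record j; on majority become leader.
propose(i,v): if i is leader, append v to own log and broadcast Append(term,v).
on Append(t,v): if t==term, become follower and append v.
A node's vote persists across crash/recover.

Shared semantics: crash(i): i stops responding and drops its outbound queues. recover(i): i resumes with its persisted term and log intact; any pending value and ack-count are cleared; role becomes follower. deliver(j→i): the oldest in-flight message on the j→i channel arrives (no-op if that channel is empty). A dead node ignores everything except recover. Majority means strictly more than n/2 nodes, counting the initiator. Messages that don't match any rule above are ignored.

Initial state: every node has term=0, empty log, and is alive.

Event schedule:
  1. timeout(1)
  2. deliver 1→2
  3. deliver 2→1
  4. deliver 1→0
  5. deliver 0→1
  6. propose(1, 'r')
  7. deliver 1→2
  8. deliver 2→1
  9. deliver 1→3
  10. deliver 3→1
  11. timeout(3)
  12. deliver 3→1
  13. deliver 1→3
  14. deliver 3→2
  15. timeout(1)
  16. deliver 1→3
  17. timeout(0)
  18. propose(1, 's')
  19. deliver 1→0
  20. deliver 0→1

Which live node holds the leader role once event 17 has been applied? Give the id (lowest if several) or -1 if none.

-1

1. timeout(1):  <1:cand t1 ->
2. deliver 1→2:  <2:foll t1 ->
3. deliver 2→1:  nop
4. deliver 1→0:  <0:foll t1 ->
5. deliver 0→1:  <1:lead t1 ->
6. propose(1,'r'):  <1:lead t1 r>
7. deliver 1→2:  <2:foll t1 r>
8. deliver 2→1:  nop
9. deliver 1→3:  <3:foll t1 ->
10. deliver 3→1:  nop
11. timeout(3):  <3:cand t2 ->
12. deliver 3→1:  <1:foll t2 r>
13. deliver 1→3:  nop
14. deliver 3→2:  <2:foll t2 r>
15. timeout(1):  <1:cand t3 r>
16. deliver 1→3:  nop
17. timeout(0):  <0:cand t2 ->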